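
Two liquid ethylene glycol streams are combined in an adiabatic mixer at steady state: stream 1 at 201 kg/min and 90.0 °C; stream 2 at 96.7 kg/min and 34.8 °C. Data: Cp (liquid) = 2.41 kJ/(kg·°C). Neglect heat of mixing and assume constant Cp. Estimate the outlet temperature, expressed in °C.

T_out = 72.1 °C

Adiabatic, steady state ⇒ Σ ṁᵢCp,ᵢ(T_out − Tᵢ) = 0
Σ ṁᵢCp,ᵢTᵢ = 201×2.41×90.0 + 96.7×2.41×34.8 = 51707
Σ ṁᵢCp,ᵢ = 201×2.41 + 96.7×2.41 = 717.46
T_out = 51707 / 717.46 = 72.07 °C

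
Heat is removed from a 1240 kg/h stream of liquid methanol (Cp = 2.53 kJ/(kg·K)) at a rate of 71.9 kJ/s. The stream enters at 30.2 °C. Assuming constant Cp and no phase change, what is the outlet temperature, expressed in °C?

Q = 71.9 kJ/s = 258840 kJ/h
ΔT = Q/(ṁ·Cp) = 258840/(1240×2.53) = 82.507 K
T_out = 30.2 − 82.507 = -52.307 °C

T_out = -52.3 °C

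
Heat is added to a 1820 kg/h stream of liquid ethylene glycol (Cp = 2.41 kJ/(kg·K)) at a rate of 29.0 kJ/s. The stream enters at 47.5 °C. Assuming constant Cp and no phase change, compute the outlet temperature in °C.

T_out = 71.3 °C

Q = 29.0 kJ/s = 104400 kJ/h
ΔT = Q/(ṁ·Cp) = 104400/(1820×2.41) = 23.802 K
T_out = 47.5 + 23.802 = 71.302 °C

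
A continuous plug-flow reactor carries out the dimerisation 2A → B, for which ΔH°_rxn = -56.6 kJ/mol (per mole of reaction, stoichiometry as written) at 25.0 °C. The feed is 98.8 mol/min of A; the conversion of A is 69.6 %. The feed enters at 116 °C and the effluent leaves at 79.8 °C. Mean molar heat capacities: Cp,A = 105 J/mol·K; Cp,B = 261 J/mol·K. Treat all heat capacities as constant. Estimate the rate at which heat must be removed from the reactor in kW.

Extent of reaction ξ = 0.696 × 98.8 / 2 = 34.382 mol/min
Reaction term: ξ·ΔH°_rxn = 34.382 × -56.6 = -1946 kJ/min
Sensible, feed 116→25 °C: -944.03 kJ/min
Outlet flows (mol/min): A 30.035, B 34.382
Sensible, products 25→79.8 °C: 664.59 kJ/min
Q = ΔH = -2225.5 kJ/min = -37.092 kW
Heat removed = 37.092 kW

Q_out = 37.1 kW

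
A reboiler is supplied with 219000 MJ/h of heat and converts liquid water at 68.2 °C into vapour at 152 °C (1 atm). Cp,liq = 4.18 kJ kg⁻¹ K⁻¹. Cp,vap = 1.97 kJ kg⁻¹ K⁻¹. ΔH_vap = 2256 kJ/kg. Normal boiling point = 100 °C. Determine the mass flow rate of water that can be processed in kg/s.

Δh = 4.18×(100−68.2) + 2256 + 1.97×(152−100) = 2491.4 kJ/kg
Q = 219000 MJ/h = 60833 kJ/s = 60833 kJ/s
ṁ = Q/Δh = 60833 / 2491.4 = 24.418 kg/s

ṁ = 24.4 kg/s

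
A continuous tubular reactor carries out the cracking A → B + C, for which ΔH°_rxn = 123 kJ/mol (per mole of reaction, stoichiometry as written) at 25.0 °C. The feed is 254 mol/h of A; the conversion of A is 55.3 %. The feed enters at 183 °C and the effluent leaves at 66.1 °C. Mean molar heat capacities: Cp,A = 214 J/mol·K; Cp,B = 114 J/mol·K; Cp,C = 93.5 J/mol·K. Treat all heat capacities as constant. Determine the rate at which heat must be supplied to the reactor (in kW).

Extent of reaction ξ = 0.553 × 254 = 140.46 mol/h
Reaction term: ξ·ΔH°_rxn = 140.46 × 123 = 17277 kJ/h
Sensible, feed 183→25 °C: -8588.2 kJ/h
Outlet flows (mol/h): A 113.54, B 140.46, C 140.46
Sensible, products 25→66.1 °C: 2196.5 kJ/h
Q = ΔH = 10885 kJ/h = 3.0236 kW
Heat supplied = 3.0236 kW

Q_in = 3.02 kW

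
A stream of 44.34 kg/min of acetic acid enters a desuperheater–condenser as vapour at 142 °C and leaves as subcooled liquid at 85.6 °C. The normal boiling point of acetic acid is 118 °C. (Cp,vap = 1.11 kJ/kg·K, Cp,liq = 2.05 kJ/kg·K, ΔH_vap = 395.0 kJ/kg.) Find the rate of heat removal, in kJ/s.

Q_c = 361 kJ/s

vapour 142→118 °C: -26.64 kJ/kg
condensation at 118 °C: -395 kJ/kg
liquid 118→85.6 °C: -66.42 kJ/kg
Δh = -26.64 + -395 + -66.42 = -488.06 kJ/kg
Q = ṁ·Δh = 44.34 kg/min × -488.06 kJ/kg = -21641 kJ/min
|Q| = 360.68 kW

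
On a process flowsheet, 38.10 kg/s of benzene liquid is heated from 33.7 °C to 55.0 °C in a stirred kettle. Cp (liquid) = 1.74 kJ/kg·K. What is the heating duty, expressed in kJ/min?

Q = ṁ·Cp·ΔT = 38.10 × 1.74 × (55.0 − 33.7) = 1412.1 kJ/s
Heating duty = 84724 kJ/min

Q = 84700 kJ/min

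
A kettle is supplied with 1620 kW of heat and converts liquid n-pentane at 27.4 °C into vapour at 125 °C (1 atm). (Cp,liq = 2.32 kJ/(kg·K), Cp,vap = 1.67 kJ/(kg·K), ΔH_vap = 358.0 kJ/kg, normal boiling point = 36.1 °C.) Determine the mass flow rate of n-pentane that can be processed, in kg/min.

Δh = 2.32×(36.1−27.4) + 358.0 + 1.67×(125−36.1) = 526.65 kJ/kg
Q = 1620 kW = 1620 kJ/s = 97200 kJ/min
ṁ = Q/Δh = 97200 / 526.65 = 184.56 kg/min

ṁ = 185 kg/min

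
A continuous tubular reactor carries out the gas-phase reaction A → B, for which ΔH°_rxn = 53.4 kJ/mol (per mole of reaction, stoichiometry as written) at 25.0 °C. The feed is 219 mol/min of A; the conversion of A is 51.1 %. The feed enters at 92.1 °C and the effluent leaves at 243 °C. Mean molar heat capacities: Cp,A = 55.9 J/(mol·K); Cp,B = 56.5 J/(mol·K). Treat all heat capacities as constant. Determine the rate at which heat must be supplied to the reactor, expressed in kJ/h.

Q_in = 470000 kJ/h

Extent of reaction ξ = 0.511 × 219 = 111.91 mol/min
Reaction term: ξ·ΔH°_rxn = 111.91 × 53.4 = 5975.9 kJ/min
Sensible, feed 92.1→25 °C: -821.44 kJ/min
Outlet flows (mol/min): A 107.09, B 111.91
Sensible, products 25→243 °C: 2683.4 kJ/min
Q = ΔH = 7837.9 kJ/min = 130.63 kW
Heat supplied = 470270 kJ/h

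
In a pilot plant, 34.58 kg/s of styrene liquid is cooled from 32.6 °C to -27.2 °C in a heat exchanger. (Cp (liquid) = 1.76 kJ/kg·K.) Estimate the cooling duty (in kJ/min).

Q = ṁ·Cp·ΔT = 34.58 × 1.76 × (-27.2 − 32.6) = -3639.5 kJ/s
Cooling duty = 218370 kJ/min

Q_c = 218000 kJ/min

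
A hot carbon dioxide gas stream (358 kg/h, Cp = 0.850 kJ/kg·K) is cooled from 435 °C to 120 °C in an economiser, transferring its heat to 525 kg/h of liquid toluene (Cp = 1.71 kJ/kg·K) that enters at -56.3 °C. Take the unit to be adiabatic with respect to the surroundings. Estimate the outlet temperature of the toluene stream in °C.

T_c,out = 50.5 °C

Heat released by hot stream: Q = 358 × 0.850 × (435 − 120) = 95854 kJ/h
Energy balance on cold side (adiabatic exchanger): Q = ṁ_c·Cp_c·(T_c,out − T_c,in)
T_c,out = -56.3 + 95854/(525 × 1.71) = 50.472 °C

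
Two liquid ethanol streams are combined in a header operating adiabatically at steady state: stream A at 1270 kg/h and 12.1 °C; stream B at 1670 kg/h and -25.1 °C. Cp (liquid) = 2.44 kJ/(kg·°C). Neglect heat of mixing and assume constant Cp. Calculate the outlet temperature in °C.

Adiabatic, steady state ⇒ Σ ṁᵢCp,ᵢ(T_out − Tᵢ) = 0
Σ ṁᵢCp,ᵢTᵢ = 1270×2.44×12.1 + 1670×2.44×-25.1 = -64782
Σ ṁᵢCp,ᵢ = 1270×2.44 + 1670×2.44 = 7173.6
T_out = -64782 / 7173.6 = -9.0306 °C

T_out = -9.03 °C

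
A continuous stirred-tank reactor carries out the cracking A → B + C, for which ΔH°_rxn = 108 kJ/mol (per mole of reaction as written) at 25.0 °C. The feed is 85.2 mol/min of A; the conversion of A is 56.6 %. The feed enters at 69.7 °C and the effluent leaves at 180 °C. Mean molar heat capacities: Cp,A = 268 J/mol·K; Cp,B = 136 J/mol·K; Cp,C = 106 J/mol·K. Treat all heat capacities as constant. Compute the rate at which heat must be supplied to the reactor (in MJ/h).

Q_in = 452 MJ/h

Extent of reaction ξ = 0.566 × 85.2 = 48.223 mol/min
Reaction term: ξ·ΔH°_rxn = 48.223 × 108 = 5208.1 kJ/min
Sensible, feed 69.7→25 °C: -1020.7 kJ/min
Outlet flows (mol/min): A 36.977, B 48.223, C 48.223
Sensible, products 25→180 °C: 3344.9 kJ/min
Q = ΔH = 7532.3 kJ/min = 125.54 kW
Heat supplied = 451.94 MJ/h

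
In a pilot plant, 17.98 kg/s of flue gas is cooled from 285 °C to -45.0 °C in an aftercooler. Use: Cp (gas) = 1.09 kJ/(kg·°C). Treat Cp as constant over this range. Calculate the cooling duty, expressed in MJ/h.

Q = ṁ·Cp·ΔT = 17.98 × 1.09 × (-45.0 − 285) = -6467.4 kJ/s
Cooling duty = 23283 MJ/h

Q_c = 23300 MJ/h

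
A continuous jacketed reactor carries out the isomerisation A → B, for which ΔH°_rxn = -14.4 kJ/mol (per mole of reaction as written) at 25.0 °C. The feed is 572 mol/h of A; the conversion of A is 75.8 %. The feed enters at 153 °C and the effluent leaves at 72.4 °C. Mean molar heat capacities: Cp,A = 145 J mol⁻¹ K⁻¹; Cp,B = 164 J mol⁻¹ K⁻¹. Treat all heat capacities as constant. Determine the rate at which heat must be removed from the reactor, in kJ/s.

Q_out = 3.48 kJ/s

Extent of reaction ξ = 0.758 × 572 = 433.58 mol/h
Reaction term: ξ·ΔH°_rxn = 433.58 × -14.4 = -6243.5 kJ/h
Sensible, feed 153→25 °C: -10616 kJ/h
Outlet flows (mol/h): A 138.42, B 433.58
Sensible, products 25→72.4 °C: 4321.8 kJ/h
Q = ΔH = -12538 kJ/h = -3.4828 kW
Heat removed = 3.4828 kJ/s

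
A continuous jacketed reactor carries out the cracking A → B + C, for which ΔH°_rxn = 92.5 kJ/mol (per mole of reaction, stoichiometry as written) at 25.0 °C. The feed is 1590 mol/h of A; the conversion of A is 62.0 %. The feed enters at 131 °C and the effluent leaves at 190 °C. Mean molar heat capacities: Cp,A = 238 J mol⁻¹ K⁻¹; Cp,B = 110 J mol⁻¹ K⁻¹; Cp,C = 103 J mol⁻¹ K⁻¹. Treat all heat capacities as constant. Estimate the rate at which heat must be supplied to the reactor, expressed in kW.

Q_in = 30.4 kW

Extent of reaction ξ = 0.620 × 1590 = 985.8 mol/h
Reaction term: ξ·ΔH°_rxn = 985.8 × 92.5 = 91186 kJ/h
Sensible, feed 131→25 °C: -40113 kJ/h
Outlet flows (mol/h): A 604.2, B 985.8, C 985.8
Sensible, products 25→190 °C: 58373 kJ/h
Q = ΔH = 109450 kJ/h = 30.402 kW
Heat supplied = 30.402 kW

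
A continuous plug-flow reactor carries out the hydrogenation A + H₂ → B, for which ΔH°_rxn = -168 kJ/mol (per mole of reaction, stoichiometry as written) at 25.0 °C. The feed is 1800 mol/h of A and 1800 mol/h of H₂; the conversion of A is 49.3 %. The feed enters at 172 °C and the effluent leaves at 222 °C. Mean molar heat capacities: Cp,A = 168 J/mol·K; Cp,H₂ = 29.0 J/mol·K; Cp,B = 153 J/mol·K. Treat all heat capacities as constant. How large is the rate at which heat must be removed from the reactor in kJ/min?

Q_out = 2320 kJ/min

Extent of reaction ξ = 0.493 × 1800 = 887.4 mol/h
Reaction term: ξ·ΔH°_rxn = 887.4 × -168 = -149080 kJ/h
Sensible, feed 172→25 °C: -52126 kJ/h
Outlet flows (mol/h): A 912.6, H₂ 912.6, B 887.4
Sensible, products 25→222 °C: 62164 kJ/h
Q = ΔH = -139050 kJ/h = -38.624 kW
Heat removed = 2317.4 kJ/min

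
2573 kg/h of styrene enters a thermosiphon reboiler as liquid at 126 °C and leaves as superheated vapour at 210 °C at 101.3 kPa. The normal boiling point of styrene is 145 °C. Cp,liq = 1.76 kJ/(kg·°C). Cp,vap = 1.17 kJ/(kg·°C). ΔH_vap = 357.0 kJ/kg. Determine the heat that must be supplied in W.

Q = 333000 W

liquid 126→145 °C: 33.44 kJ/kg
vaporisation at 145 °C: 357 kJ/kg
vapour 145→210 °C: 76.05 kJ/kg
Δh = 33.44 + 357 + 76.05 = 466.49 kJ/kg
Q = ṁ·Δh = 2573 kg/h × 466.49 kJ/kg = 1.2003e+06 kJ/h
|Q| = 333.41 kW = 333410 W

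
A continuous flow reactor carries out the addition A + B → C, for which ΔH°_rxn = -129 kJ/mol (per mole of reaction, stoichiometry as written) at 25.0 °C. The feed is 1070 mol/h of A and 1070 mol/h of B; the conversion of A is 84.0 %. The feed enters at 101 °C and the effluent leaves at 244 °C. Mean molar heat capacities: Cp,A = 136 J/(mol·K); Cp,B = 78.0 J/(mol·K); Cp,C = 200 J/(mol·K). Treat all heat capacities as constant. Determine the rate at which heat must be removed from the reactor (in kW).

Extent of reaction ξ = 0.840 × 1070 = 898.8 mol/h
Reaction term: ξ·ΔH°_rxn = 898.8 × -129 = -115950 kJ/h
Sensible, feed 101→25 °C: -17402 kJ/h
Outlet flows (mol/h): A 171.2, B 171.2, C 898.8
Sensible, products 25→244 °C: 47391 kJ/h
Q = ΔH = -85957 kJ/h = -23.877 kW
Heat removed = 23.877 kW

Q_out = 23.9 kW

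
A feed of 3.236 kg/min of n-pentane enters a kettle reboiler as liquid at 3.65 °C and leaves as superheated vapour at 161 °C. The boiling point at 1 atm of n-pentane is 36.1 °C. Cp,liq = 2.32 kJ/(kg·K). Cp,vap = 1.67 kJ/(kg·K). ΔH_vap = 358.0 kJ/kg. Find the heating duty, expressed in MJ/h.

Q = 125 MJ/h

liquid 3.65→36.1 °C: 75.284 kJ/kg
vaporisation at 36.1 °C: 358 kJ/kg
vapour 36.1→161 °C: 208.58 kJ/kg
Δh = 75.284 + 358 + 208.58 = 641.87 kJ/kg
Q = ṁ·Δh = 3.236 kg/min × 641.87 kJ/kg = 2077.1 kJ/min
|Q| = 34.618 kW = 124.62 MJ/h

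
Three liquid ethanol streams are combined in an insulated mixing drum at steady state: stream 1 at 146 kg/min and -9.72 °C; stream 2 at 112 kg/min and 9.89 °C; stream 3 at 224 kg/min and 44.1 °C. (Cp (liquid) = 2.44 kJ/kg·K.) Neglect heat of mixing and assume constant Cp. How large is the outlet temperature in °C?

Adiabatic, steady state ⇒ Σ ṁᵢCp,ᵢ(T_out − Tᵢ) = 0
T_out = Σ ṁᵢCp,ᵢTᵢ / Σ ṁᵢCp,ᵢ
      = 23343 / 1176.1 = 19.848 °C

T_out = 19.8 °C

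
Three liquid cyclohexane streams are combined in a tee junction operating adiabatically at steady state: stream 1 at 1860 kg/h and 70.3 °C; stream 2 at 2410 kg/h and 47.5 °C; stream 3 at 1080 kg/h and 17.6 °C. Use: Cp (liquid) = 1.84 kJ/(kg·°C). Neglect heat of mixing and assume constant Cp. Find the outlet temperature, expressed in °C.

T_out = 49.4 °C

No heat crosses the boundary, so H_out = H_in.
Σ ṁᵢCp,ᵢTᵢ = 1860×1.84×70.3 + 2410×1.84×47.5 + 1080×1.84×17.6 = 486200
Σ ṁᵢCp,ᵢ = 1860×1.84 + 2410×1.84 + 1080×1.84 = 9844
T_out = 486200 / 9844 = 49.391 °C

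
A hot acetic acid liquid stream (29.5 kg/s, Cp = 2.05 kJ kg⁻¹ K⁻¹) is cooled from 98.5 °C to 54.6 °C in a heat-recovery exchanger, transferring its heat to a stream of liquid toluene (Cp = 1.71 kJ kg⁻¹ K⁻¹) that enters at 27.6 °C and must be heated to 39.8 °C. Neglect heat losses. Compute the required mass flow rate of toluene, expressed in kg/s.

ṁ_c = 127 kg/s

Heat released by hot stream: Q = 29.5 × 2.05 × (98.5 − 54.6) = 2654.9 kJ/s
Energy balance on cold side (adiabatic exchanger): Q = ṁ_c·Cp_c·(T_c,out − T_c,in)
ṁ_c = 2654.9 / [1.71 × (39.8 − 27.6)] = 127.26 kg/s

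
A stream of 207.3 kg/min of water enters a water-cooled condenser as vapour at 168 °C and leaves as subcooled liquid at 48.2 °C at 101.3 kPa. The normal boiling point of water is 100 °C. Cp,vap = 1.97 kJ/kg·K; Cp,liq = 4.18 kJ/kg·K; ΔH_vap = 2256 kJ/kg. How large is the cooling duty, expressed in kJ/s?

Q_c = 9010 kJ/s

vapour 168→100 °C: -133.96 kJ/kg
condensation at 100 °C: -2256 kJ/kg
liquid 100→48.2 °C: -216.52 kJ/kg
Δh = -133.96 + -2256 + -216.52 = -2606.5 kJ/kg
Q = ṁ·Δh = 207.3 kg/min × -2606.5 kJ/kg = -540320 kJ/min
|Q| = 9005.4 kW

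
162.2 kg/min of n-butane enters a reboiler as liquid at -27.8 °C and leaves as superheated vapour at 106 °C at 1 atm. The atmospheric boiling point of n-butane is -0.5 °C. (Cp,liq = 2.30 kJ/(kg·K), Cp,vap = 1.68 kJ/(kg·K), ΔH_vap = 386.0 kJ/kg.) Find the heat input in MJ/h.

Q = 6110 MJ/h

liquid -27.8→-0.5 °C: 62.79 kJ/kg
vaporisation at -0.5 °C: 386 kJ/kg
vapour -0.5→106 °C: 178.92 kJ/kg
Δh = 62.79 + 386 + 178.92 = 627.71 kJ/kg
Q = ṁ·Δh = 162.2 kg/min × 627.71 kJ/kg = 101810 kJ/min
|Q| = 1696.9 kW = 6108.9 MJ/h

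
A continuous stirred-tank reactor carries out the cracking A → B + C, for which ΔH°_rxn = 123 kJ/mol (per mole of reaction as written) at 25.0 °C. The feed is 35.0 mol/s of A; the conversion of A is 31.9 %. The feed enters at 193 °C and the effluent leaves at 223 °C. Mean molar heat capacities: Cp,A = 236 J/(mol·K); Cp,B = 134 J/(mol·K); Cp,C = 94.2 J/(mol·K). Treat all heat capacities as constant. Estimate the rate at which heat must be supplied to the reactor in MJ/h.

Extent of reaction ξ = 0.319 × 35.0 = 11.165 mol/s
Reaction term: ξ·ΔH°_rxn = 11.165 × 123 = 1373.3 kJ/s
Sensible, feed 193→25 °C: -1387.7 kJ/s
Outlet flows (mol/s): A 23.835, B 11.165, C 11.165
Sensible, products 25→223 °C: 1618.2 kJ/s
Q = ΔH = 1603.9 kJ/s = 1603.9 kW
Heat supplied = 5773.9 MJ/h

Q_in = 5770 MJ/h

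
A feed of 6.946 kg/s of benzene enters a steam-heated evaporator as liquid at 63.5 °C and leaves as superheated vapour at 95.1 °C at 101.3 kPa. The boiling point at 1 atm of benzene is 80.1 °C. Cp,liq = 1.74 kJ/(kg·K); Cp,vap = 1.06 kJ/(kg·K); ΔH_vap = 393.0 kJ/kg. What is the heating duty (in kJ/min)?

liquid 63.5→80.1 °C: 28.884 kJ/kg
vaporisation at 80.1 °C: 393 kJ/kg
vapour 80.1→95.1 °C: 15.9 kJ/kg
Δh = 28.884 + 393 + 15.9 = 437.78 kJ/kg
Q = ṁ·Δh = 6.946 kg/s × 437.78 kJ/kg = 3040.8 kJ/s
|Q| = 3040.8 kW = 182450 kJ/min

Q = 182000 kJ/min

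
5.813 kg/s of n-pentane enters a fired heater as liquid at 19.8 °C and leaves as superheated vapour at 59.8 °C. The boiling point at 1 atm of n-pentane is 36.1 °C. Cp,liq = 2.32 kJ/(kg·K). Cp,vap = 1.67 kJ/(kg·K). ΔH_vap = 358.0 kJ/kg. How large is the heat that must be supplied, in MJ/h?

Q = 9110 MJ/h

liquid 19.8→36.1 °C: 37.816 kJ/kg
vaporisation at 36.1 °C: 358 kJ/kg
vapour 36.1→59.8 °C: 39.579 kJ/kg
Δh = 37.816 + 358 + 39.579 = 435.39 kJ/kg
Q = ṁ·Δh = 5.813 kg/s × 435.39 kJ/kg = 2531 kJ/s
|Q| = 2531 kW = 9111.4 MJ/h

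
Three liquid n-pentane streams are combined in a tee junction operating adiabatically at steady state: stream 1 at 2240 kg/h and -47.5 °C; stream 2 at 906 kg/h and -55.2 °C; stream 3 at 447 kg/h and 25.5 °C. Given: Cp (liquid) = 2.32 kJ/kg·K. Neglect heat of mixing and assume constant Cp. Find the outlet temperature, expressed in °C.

T_out = -40.4 °C

No heat crosses the boundary, so H_out = H_in.
Σ ṁᵢCp,ᵢTᵢ = 2240×2.32×-47.5 + 906×2.32×-55.2 + 447×2.32×25.5 = -336430
Σ ṁᵢCp,ᵢ = 2240×2.32 + 906×2.32 + 447×2.32 = 8335.8
T_out = -336430 / 8335.8 = -40.36 °C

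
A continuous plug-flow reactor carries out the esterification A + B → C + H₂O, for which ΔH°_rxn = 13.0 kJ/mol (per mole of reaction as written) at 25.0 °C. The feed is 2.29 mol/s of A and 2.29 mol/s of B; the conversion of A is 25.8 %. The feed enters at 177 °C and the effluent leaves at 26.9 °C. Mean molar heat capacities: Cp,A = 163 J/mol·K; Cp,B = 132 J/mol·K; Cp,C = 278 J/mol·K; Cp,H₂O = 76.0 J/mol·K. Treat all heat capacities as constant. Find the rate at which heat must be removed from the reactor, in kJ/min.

Extent of reaction ξ = 0.258 × 2.29 = 0.59082 mol/s
Reaction term: ξ·ΔH°_rxn = 0.59082 × 13.0 = 7.6807 kJ/s
Sensible, feed 177→25 °C: -102.68 kJ/s
Outlet flows (mol/s): A 1.6992, B 1.6992, C 0.59082, H₂O 0.59082
Sensible, products 25→26.9 °C: 1.3498 kJ/s
Q = ΔH = -93.653 kJ/s = -93.653 kW
Heat removed = 5619.2 kJ/min

Q_out = 5620 kJ/min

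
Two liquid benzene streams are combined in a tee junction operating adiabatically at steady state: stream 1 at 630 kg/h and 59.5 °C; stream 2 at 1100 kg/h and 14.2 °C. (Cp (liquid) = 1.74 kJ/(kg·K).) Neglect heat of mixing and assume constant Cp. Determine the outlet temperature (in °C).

T_out = 30.7 °C

No heat crosses the boundary, so H_out = H_in.
T_out = Σ ṁᵢCp,ᵢTᵢ / Σ ṁᵢCp,ᵢ
      = 92403 / 3010.2 = 30.697 °C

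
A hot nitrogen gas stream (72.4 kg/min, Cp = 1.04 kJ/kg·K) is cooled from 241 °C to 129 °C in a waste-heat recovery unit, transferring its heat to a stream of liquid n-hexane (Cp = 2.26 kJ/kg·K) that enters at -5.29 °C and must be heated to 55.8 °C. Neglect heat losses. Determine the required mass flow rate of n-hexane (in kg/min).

ṁ_c = 61.1 kg/min

Heat released by hot stream: Q = 72.4 × 1.04 × (241 − 129) = 8433.2 kJ/min
Energy balance on cold side (adiabatic exchanger): Q = ṁ_c·Cp_c·(T_c,out − T_c,in)
ṁ_c = 8433.2 / [2.26 × (55.8 − -5.29)] = 61.082 kg/min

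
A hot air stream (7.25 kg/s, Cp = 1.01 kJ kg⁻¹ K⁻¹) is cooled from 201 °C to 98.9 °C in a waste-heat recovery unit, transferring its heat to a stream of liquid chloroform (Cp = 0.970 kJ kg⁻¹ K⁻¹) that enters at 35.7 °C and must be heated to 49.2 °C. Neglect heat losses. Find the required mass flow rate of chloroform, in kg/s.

Heat released by hot stream: Q = 7.25 × 1.01 × (201 − 98.9) = 747.63 kJ/s
Energy balance on cold side (adiabatic exchanger): Q = ṁ_c·Cp_c·(T_c,out − T_c,in)
ṁ_c = 747.63 / [0.970 × (49.2 − 35.7)] = 57.093 kg/s

ṁ_c = 57.1 kg/s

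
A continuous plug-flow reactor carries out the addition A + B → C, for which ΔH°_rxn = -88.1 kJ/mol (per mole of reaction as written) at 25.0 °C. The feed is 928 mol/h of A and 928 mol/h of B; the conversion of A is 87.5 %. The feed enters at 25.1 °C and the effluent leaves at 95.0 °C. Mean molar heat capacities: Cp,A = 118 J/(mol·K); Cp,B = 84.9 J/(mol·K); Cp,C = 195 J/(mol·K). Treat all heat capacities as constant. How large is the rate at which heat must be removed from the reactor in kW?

Extent of reaction ξ = 0.875 × 928 = 812 mol/h
Reaction term: ξ·ΔH°_rxn = 812 × -88.1 = -71537 kJ/h
Sensible, feed 25.1→25 °C: -18.829 kJ/h
Outlet flows (mol/h): A 116, B 116, C 812
Sensible, products 25→95.0 °C: 12731 kJ/h
Q = ΔH = -58825 kJ/h = -16.34 kW
Heat removed = 16.34 kW

Q_out = 16.3 kW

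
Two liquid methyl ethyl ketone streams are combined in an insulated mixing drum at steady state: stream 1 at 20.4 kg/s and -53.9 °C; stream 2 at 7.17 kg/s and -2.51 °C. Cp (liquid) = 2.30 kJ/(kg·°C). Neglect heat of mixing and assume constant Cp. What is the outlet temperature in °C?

T_out = -40.5 °C

Adiabatic, steady state ⇒ Σ ṁᵢCp,ᵢ(T_out − Tᵢ) = 0
T_out = Σ ṁᵢCp,ᵢTᵢ / Σ ṁᵢCp,ᵢ
      = -2570.4 / 63.411 = -40.535 °C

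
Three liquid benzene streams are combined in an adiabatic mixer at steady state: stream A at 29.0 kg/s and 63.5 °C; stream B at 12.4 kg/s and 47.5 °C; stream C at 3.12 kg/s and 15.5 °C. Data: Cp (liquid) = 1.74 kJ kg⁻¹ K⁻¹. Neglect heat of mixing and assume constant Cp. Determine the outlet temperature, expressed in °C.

T_out = 55.7 °C

Energy balance with Q = 0: Σ ṁᵢCp,ᵢ(T_out − Tᵢ) = 0
T_out = Σ ṁᵢCp,ᵢTᵢ / Σ ṁᵢCp,ᵢ
      = 4313.2 / 77.465 = 55.68 °C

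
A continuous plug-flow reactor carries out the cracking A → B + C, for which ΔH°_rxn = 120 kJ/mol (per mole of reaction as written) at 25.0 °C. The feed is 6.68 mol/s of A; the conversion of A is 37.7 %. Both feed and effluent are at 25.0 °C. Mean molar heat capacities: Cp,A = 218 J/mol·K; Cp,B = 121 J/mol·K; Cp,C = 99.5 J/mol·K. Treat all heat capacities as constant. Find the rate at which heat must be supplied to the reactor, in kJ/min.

Q_in = 18100 kJ/min

Extent of reaction ξ = 0.377 × 6.68 = 2.5184 mol/s
Reaction term: ξ·ΔH°_rxn = 2.5184 × 120 = 302.2 kJ/s
Q = ΔH = 302.2 kJ/s = 302.2 kW
Heat supplied = 18132 kJ/min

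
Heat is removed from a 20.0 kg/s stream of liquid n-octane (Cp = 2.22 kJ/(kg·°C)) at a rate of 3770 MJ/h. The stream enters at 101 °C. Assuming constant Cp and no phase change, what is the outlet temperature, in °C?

T_out = 77.4 °C

Q = 3770 MJ/h = 1047.2 kJ/s
ΔT = Q/(ṁ·Cp) = 1047.2/(20.0×2.22) = 23.586 K
T_out = 101 − 23.586 = 77.414 °C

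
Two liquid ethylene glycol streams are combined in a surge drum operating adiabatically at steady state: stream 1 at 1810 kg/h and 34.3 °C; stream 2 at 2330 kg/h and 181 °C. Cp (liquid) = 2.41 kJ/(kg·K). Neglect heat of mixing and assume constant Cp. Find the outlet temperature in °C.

T_out = 117 °C

Energy balance with Q = 0: Σ ṁᵢCp,ᵢ(T_out − Tᵢ) = 0
Σ ṁᵢCp,ᵢTᵢ = 1810×2.41×34.3 + 2330×2.41×181 = 1.166e+06
Σ ṁᵢCp,ᵢ = 1810×2.41 + 2330×2.41 = 9977.4
T_out = 1.166e+06 / 9977.4 = 116.86 °C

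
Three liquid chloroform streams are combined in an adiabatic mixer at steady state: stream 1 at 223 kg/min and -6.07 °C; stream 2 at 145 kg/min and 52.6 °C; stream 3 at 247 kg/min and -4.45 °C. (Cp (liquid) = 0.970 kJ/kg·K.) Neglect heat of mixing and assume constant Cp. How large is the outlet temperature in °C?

T_out = 8.41 °C

Energy balance with Q = 0: Σ ṁᵢCp,ᵢ(T_out − Tᵢ) = 0
Σ ṁᵢCp,ᵢTᵢ = 223×0.970×-6.07 + 145×0.970×52.6 + 247×0.970×-4.45 = 5019
Σ ṁᵢCp,ᵢ = 223×0.970 + 145×0.970 + 247×0.970 = 596.55
T_out = 5019 / 596.55 = 8.4134 °C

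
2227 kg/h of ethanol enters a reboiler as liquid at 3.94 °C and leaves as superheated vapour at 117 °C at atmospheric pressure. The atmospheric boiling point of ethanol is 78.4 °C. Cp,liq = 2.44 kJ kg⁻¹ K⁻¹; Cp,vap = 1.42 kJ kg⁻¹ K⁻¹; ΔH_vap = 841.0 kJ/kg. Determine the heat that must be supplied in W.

Q = 667000 W

liquid 3.94→78.4 °C: 181.68 kJ/kg
vaporisation at 78.4 °C: 841 kJ/kg
vapour 78.4→117 °C: 54.812 kJ/kg
Δh = 181.68 + 841 + 54.812 = 1077.5 kJ/kg
Q = ṁ·Δh = 2227 kg/h × 1077.5 kJ/kg = 2.3996e+06 kJ/h
|Q| = 666.55 kW = 666550 W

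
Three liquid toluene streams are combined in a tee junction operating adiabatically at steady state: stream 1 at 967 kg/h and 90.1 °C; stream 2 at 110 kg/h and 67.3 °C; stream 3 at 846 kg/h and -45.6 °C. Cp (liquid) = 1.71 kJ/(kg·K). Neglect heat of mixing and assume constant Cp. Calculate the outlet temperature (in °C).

T_out = 29.1 °C

No heat crosses the boundary, so H_out = H_in.
Σ ṁᵢCp,ᵢTᵢ = 967×1.71×90.1 + 110×1.71×67.3 + 846×1.71×-45.6 = 95678
Σ ṁᵢCp,ᵢ = 967×1.71 + 110×1.71 + 846×1.71 = 3288.3
T_out = 95678 / 3288.3 = 29.096 °C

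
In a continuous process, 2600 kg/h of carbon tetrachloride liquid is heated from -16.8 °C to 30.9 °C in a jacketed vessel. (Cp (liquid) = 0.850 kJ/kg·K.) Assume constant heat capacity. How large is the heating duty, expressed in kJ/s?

Q = 29.3 kJ/s

Q = ṁ·Cp·ΔT = 2600 × 0.850 × (30.9 − -16.8) = 105420 kJ/h
Converting: 105420 / 3600 s = 29.282 kW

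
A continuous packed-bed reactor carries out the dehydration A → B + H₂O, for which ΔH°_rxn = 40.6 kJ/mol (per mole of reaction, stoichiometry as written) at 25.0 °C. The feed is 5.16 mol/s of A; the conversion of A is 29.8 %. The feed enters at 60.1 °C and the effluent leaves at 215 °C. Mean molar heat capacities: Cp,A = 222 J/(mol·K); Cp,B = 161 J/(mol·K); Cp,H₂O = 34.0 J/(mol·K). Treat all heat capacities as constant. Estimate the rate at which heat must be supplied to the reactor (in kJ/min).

Q_in = 13900 kJ/min

Extent of reaction ξ = 0.298 × 5.16 = 1.5377 mol/s
Reaction term: ξ·ΔH°_rxn = 1.5377 × 40.6 = 62.43 kJ/s
Sensible, feed 60.1→25 °C: -40.208 kJ/s
Outlet flows (mol/s): A 3.6223, B 1.5377, H₂O 1.5377
Sensible, products 25→215 °C: 209.76 kJ/s
Q = ΔH = 231.98 kJ/s = 231.98 kW
Heat supplied = 13919 kJ/min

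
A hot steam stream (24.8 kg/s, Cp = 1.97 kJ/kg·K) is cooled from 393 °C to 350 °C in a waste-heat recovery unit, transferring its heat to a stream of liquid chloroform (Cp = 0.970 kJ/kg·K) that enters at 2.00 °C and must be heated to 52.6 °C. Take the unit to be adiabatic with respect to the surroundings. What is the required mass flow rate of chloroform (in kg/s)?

Heat released by hot stream: Q = 24.8 × 1.97 × (393 − 350) = 2100.8 kJ/s
Energy balance on cold side (adiabatic exchanger): Q = ṁ_c·Cp_c·(T_c,out − T_c,in)
ṁ_c = 2100.8 / [0.970 × (52.6 − 2.00)] = 42.802 kg/s

ṁ_c = 42.8 kg/s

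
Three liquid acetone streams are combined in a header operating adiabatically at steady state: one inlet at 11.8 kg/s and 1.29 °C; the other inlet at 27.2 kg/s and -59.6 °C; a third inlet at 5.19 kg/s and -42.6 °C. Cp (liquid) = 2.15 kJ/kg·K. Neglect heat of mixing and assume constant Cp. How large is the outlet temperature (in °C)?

Energy balance with Q = 0: Σ ṁᵢCp,ᵢ(T_out − Tᵢ) = 0
Σ ṁᵢCp,ᵢTᵢ = 11.8×2.15×1.29 + 27.2×2.15×-59.6 + 5.19×2.15×-42.6 = -3928
Σ ṁᵢCp,ᵢ = 11.8×2.15 + 27.2×2.15 + 5.19×2.15 = 95.008
T_out = -3928 / 95.008 = -41.344 °C

T_out = -41.3 °C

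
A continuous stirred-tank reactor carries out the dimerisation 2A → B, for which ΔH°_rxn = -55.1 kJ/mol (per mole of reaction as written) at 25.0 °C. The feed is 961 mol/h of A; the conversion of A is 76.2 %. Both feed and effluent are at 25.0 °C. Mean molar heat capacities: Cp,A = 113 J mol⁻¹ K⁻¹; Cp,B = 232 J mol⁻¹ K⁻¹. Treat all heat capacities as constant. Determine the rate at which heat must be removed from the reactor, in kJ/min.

Q_out = 336 kJ/min

Extent of reaction ξ = 0.762 × 961 / 2 = 366.14 mol/h
Reaction term: ξ·ΔH°_rxn = 366.14 × -55.1 = -20174 kJ/h
Q = ΔH = -20174 kJ/h = -5.604 kW
Heat removed = 336.24 kJ/min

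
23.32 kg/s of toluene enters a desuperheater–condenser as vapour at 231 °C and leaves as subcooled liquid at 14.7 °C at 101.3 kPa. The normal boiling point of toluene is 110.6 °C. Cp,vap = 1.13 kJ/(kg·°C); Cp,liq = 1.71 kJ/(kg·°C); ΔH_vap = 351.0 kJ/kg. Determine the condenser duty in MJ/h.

Q_c = 54700 MJ/h

vapour 231→110.6 °C: -136.05 kJ/kg
condensation at 110.6 °C: -351 kJ/kg
liquid 110.6→14.7 °C: -163.99 kJ/kg
Δh = -136.05 + -351 + -163.99 = -651.04 kJ/kg
Q = ṁ·Δh = 23.32 kg/s × -651.04 kJ/kg = -15182 kJ/s
|Q| = 15182 kW = 54656 MJ/h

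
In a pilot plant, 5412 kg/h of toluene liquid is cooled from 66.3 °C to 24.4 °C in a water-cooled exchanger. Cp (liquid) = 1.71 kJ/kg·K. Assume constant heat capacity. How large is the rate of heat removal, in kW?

Q = ṁ·Cp·ΔT = 5412 × 1.71 × (24.4 − 66.3) = -387760 kJ/h
Converting: 387760 / 3600 s = 107.71 kW

Q_c = 108 kW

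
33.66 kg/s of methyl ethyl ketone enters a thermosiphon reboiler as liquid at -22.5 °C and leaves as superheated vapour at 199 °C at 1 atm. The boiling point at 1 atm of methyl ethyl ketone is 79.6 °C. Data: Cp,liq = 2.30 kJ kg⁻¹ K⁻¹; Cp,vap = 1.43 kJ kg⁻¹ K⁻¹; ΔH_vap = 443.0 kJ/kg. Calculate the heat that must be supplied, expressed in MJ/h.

liquid -22.5→79.6 °C: 234.83 kJ/kg
vaporisation at 79.6 °C: 443 kJ/kg
vapour 79.6→199 °C: 170.74 kJ/kg
Δh = 234.83 + 443 + 170.74 = 848.57 kJ/kg
Q = ṁ·Δh = 33.66 kg/s × 848.57 kJ/kg = 28563 kJ/s
|Q| = 28563 kW = 102830 MJ/h

Q = 103000 MJ/h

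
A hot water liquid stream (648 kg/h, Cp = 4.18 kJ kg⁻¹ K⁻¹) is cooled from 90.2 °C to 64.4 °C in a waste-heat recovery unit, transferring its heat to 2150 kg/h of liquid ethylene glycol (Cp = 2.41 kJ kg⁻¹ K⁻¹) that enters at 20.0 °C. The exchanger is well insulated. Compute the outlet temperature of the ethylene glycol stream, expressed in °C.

Heat released by hot stream: Q = 648 × 4.18 × (90.2 − 64.4) = 69883 kJ/h
Energy balance on cold side (adiabatic exchanger): Q = ṁ_c·Cp_c·(T_c,out − T_c,in)
T_c,out = 20.0 + 69883/(2150 × 2.41) = 33.487 °C

T_c,out = 33.5 °C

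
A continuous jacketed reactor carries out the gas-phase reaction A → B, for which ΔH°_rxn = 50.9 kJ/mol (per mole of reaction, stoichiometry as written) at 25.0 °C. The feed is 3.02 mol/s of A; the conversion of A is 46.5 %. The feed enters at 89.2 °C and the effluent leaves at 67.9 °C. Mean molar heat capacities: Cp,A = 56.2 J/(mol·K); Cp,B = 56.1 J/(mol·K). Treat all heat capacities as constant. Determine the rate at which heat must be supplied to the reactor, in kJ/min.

Q_in = 4070 kJ/min

Extent of reaction ξ = 0.465 × 3.02 = 1.4043 mol/s
Reaction term: ξ·ΔH°_rxn = 1.4043 × 50.9 = 71.479 kJ/s
Sensible, feed 89.2→25 °C: -10.896 kJ/s
Outlet flows (mol/s): A 1.6157, B 1.4043
Sensible, products 25→67.9 °C: 7.2751 kJ/s
Q = ΔH = 67.858 kJ/s = 67.858 kW
Heat supplied = 4071.5 kJ/min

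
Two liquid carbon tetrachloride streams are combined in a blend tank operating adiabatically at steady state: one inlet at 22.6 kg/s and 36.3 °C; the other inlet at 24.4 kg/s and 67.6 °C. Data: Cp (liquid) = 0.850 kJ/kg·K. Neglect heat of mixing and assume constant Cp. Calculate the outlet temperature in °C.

T_out = 52.5 °C

No heat crosses the boundary, so H_out = H_in.
T_out = Σ ṁᵢCp,ᵢTᵢ / Σ ṁᵢCp,ᵢ
      = 2099.3 / 39.95 = 52.549 °C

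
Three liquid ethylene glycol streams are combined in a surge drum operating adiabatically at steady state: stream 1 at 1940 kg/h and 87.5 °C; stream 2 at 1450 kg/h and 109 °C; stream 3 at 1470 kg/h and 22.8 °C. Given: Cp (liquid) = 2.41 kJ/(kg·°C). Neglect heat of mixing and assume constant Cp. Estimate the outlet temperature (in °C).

T_out = 74.3 °C

Energy balance with Q = 0: Σ ṁᵢCp,ᵢ(T_out − Tᵢ) = 0
T_out = Σ ṁᵢCp,ᵢTᵢ / Σ ṁᵢCp,ᵢ
      = 870770 / 11713 = 74.345 °C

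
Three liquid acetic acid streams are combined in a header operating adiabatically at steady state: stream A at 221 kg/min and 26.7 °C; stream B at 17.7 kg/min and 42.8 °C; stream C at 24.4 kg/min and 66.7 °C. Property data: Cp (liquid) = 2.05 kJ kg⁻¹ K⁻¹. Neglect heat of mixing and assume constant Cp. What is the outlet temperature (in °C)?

T_out = 31.5 °C

Adiabatic, steady state ⇒ Σ ṁᵢCp,ᵢ(T_out − Tᵢ) = 0
T_out = Σ ṁᵢCp,ᵢTᵢ / Σ ṁᵢCp,ᵢ
      = 16986 / 539.35 = 31.493 °C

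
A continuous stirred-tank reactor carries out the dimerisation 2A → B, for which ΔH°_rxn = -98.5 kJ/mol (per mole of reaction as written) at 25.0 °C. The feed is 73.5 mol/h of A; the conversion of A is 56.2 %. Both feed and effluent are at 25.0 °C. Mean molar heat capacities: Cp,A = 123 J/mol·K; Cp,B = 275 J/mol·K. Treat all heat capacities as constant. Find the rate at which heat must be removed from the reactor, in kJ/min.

Extent of reaction ξ = 0.562 × 73.5 / 2 = 20.654 mol/h
Reaction term: ξ·ΔH°_rxn = 20.654 × -98.5 = -2034.4 kJ/h
Q = ΔH = -2034.4 kJ/h = -0.5651 kW
Heat removed = 33.906 kJ/min

Q_out = 33.9 kJ/min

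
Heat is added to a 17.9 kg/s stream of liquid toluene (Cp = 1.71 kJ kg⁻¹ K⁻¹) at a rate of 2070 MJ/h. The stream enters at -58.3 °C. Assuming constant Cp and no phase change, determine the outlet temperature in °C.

Q = 2070 MJ/h = 575 kJ/s
ΔT = Q/(ṁ·Cp) = 575/(17.9×1.71) = 18.785 K
T_out = -58.3 + 18.785 = -39.515 °C

T_out = -39.5 °C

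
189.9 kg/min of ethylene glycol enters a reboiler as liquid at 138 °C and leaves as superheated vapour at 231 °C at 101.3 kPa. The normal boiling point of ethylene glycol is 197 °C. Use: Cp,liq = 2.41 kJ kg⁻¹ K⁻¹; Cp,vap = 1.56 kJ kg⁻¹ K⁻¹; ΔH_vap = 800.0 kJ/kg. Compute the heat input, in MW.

liquid 138→197 °C: 142.19 kJ/kg
vaporisation at 197 °C: 800 kJ/kg
vapour 197→231 °C: 53.04 kJ/kg
Δh = 142.19 + 800 + 53.04 = 995.23 kJ/kg
Q = ṁ·Δh = 189.9 kg/min × 995.23 kJ/kg = 188990 kJ/min
|Q| = 3149.9 kW = 3.1499 MW

Q = 3.15 MW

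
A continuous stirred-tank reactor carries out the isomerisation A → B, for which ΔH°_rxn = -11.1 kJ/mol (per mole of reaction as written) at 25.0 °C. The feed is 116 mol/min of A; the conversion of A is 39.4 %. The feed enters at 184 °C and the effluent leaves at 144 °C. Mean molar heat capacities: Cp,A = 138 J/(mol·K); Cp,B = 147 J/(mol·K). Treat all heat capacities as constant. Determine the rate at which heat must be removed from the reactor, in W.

Extent of reaction ξ = 0.394 × 116 = 45.704 mol/min
Reaction term: ξ·ΔH°_rxn = 45.704 × -11.1 = -507.31 kJ/min
Sensible, feed 184→25 °C: -2545.3 kJ/min
Outlet flows (mol/min): A 70.296, B 45.704
Sensible, products 25→144 °C: 1953.9 kJ/min
Q = ΔH = -1098.7 kJ/min = -18.311 kW
Heat removed = 18311 W

Q_out = 18300 W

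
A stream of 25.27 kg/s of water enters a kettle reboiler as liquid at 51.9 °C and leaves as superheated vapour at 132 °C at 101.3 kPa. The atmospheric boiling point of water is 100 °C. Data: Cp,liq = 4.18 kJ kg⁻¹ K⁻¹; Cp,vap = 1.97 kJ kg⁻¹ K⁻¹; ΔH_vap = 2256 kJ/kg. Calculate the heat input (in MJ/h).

liquid 51.9→100 °C: 201.06 kJ/kg
vaporisation at 100 °C: 2256 kJ/kg
vapour 100→132 °C: 63.04 kJ/kg
Δh = 201.06 + 2256 + 63.04 = 2520.1 kJ/kg
Q = ṁ·Δh = 25.27 kg/s × 2520.1 kJ/kg = 63683 kJ/s
|Q| = 63683 kW = 229260 MJ/h

Q = 229000 MJ/h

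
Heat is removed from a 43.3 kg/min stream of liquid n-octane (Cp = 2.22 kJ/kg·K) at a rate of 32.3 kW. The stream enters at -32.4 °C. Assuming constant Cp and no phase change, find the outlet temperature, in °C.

T_out = -52.6 °C

Q = 32.3 kW = 1938 kJ/min
ΔT = Q/(ṁ·Cp) = 1938/(43.3×2.22) = 20.161 K
T_out = -32.4 − 20.161 = -52.561 °C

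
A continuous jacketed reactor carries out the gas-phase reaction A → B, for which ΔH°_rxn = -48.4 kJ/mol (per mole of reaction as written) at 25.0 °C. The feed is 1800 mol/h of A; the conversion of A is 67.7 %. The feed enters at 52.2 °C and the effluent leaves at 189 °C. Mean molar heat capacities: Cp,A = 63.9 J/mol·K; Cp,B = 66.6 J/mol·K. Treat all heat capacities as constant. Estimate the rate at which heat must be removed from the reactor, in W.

Extent of reaction ξ = 0.677 × 1800 = 1218.6 mol/h
Reaction term: ξ·ΔH°_rxn = 1218.6 × -48.4 = -58980 kJ/h
Sensible, feed 52.2→25 °C: -3128.5 kJ/h
Outlet flows (mol/h): A 581.4, B 1218.6
Sensible, products 25→189 °C: 19403 kJ/h
Q = ΔH = -42706 kJ/h = -11.863 kW
Heat removed = 11863 W

Q_out = 11900 W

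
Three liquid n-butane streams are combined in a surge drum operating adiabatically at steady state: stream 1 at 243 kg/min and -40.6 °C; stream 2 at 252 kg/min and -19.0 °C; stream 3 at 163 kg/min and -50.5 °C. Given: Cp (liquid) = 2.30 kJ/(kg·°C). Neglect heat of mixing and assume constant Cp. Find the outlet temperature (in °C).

No heat crosses the boundary, so H_out = H_in.
T_out = Σ ṁᵢCp,ᵢTᵢ / Σ ṁᵢCp,ᵢ
      = -52636 / 1513.4 = -34.78 °C

T_out = -34.8 °C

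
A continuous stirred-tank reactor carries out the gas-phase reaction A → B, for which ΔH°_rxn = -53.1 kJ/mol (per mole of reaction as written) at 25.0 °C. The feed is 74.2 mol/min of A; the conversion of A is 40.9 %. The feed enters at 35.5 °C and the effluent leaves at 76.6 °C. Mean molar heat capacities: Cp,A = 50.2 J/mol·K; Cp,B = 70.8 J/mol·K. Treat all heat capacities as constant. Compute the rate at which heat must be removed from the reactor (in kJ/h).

Q_out = 85600 kJ/h

Extent of reaction ξ = 0.409 × 74.2 = 30.348 mol/min
Reaction term: ξ·ΔH°_rxn = 30.348 × -53.1 = -1611.5 kJ/min
Sensible, feed 35.5→25 °C: -39.111 kJ/min
Outlet flows (mol/min): A 43.852, B 30.348
Sensible, products 25→76.6 °C: 224.46 kJ/min
Q = ΔH = -1426.1 kJ/min = -23.769 kW
Heat removed = 85567 kJ/h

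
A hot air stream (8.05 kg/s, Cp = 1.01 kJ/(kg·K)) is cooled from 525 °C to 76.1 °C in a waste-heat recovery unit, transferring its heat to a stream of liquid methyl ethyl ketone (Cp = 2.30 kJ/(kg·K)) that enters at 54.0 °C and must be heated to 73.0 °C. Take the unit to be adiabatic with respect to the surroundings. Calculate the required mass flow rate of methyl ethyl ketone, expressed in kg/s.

ṁ_c = 83.5 kg/s

Heat released by hot stream: Q = 8.05 × 1.01 × (525 − 76.1) = 3649.8 kJ/s
Energy balance on cold side (adiabatic exchanger): Q = ṁ_c·Cp_c·(T_c,out − T_c,in)
ṁ_c = 3649.8 / [2.30 × (73.0 − 54.0)] = 83.519 kg/s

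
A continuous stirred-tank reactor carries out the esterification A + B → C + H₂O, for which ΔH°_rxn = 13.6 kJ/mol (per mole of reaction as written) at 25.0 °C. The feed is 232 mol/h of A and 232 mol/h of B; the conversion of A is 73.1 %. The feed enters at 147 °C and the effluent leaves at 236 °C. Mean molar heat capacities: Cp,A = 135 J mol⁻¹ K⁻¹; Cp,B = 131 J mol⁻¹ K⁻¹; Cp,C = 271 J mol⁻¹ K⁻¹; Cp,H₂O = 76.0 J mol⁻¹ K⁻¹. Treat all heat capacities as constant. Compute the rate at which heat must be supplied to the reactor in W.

Q_in = 2970 W

Extent of reaction ξ = 0.731 × 232 = 169.59 mol/h
Reaction term: ξ·ΔH°_rxn = 169.59 × 13.6 = 2306.5 kJ/h
Sensible, feed 147→25 °C: -7528.9 kJ/h
Outlet flows (mol/h): A 62.408, B 62.408, C 169.59, H₂O 169.59
Sensible, products 25→236 °C: 15920 kJ/h
Q = ΔH = 10697 kJ/h = 2.9715 kW
Heat supplied = 2971.5 W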